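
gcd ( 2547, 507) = 3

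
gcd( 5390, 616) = 154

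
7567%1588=1215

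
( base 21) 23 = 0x2D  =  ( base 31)1E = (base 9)50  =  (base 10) 45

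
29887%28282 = 1605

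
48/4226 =24/2113 = 0.01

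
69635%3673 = 3521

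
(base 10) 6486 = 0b1100101010110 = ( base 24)B66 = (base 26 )9fc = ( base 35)5ab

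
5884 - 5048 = 836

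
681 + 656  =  1337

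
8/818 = 4/409 = 0.01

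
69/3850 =69/3850 = 0.02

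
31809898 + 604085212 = 635895110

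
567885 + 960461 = 1528346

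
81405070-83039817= -1634747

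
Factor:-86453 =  - 86453^1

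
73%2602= 73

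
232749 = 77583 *3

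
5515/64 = 86 + 11/64 = 86.17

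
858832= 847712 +11120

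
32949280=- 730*(  -  45136 )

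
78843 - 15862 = 62981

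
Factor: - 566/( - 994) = 283/497 = 7^(-1)*71^( - 1 )*283^1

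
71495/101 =71495/101 = 707.87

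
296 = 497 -201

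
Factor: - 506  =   - 2^1*11^1*23^1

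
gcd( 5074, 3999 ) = 43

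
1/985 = 1/985 = 0.00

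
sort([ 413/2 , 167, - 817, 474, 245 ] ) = [ - 817, 167, 413/2, 245, 474 ] 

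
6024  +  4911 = 10935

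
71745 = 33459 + 38286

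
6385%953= 667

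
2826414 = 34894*81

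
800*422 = 337600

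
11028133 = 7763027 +3265106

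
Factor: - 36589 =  - 7^1*5227^1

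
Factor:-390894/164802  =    -  287/121 = - 7^1*11^(  -  2)* 41^1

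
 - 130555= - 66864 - 63691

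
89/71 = 1+ 18/71 = 1.25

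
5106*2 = 10212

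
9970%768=754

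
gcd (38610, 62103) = 3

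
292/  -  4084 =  - 1 + 948/1021 = - 0.07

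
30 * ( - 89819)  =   - 2694570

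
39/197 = 39/197 = 0.20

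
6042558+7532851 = 13575409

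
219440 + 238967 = 458407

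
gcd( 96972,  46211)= 1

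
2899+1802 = 4701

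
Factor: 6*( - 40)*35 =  - 2^4*3^1 * 5^2 * 7^1=- 8400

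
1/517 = 1/517 = 0.00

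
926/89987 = 926/89987= 0.01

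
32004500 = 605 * 52900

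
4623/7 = 4623/7=660.43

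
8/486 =4/243=0.02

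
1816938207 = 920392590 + 896545617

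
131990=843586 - 711596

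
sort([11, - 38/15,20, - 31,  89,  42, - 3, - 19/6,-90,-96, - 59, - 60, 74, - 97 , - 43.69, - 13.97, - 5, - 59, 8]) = [ - 97, - 96, - 90, - 60,-59,-59, - 43.69, - 31, - 13.97, - 5,-19/6 , - 3, - 38/15, 8,  11 , 20,  42 , 74,89 ]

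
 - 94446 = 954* ( - 99)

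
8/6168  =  1/771 = 0.00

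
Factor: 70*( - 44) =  - 3080 = - 2^3*5^1 * 7^1* 11^1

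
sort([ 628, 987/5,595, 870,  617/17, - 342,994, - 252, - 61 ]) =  [-342,-252, - 61, 617/17, 987/5, 595  ,  628,870, 994]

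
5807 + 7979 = 13786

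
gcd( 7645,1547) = 1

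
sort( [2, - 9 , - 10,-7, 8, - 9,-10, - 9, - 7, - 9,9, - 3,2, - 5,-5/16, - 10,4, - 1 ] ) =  [ - 10, - 10,  -  10,- 9 , -9, - 9,-9,- 7, - 7,  -  5,-3,-1 , - 5/16,2, 2 , 4,8, 9] 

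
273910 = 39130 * 7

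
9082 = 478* 19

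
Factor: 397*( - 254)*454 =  - 45780452 = - 2^2* 127^1*227^1*397^1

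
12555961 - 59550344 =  - 46994383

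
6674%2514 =1646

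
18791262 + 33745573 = 52536835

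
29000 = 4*7250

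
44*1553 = 68332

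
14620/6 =7310/3=2436.67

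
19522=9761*2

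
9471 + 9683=19154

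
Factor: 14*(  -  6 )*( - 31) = 2^2*3^1*7^1 * 31^1 = 2604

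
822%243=93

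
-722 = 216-938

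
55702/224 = 248+75/112  =  248.67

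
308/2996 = 11/107 =0.10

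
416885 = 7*59555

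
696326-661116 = 35210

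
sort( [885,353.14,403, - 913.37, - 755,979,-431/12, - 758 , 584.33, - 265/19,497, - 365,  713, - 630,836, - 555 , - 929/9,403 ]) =[ - 913.37, - 758,  -  755,-630, - 555, - 365,- 929/9, - 431/12, - 265/19, 353.14,403,403,  497,584.33,713 , 836, 885,979]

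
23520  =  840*28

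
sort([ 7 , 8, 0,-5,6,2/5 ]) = [-5,0,2/5, 6,7, 8 ] 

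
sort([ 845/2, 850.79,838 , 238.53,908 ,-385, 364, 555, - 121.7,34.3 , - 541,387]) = [  -  541,-385, - 121.7, 34.3,  238.53, 364,  387, 845/2,555,  838, 850.79,  908]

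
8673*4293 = 37233189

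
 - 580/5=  - 116 = - 116.00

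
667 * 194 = 129398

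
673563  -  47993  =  625570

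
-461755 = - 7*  65965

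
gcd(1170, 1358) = 2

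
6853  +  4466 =11319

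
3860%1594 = 672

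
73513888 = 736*99883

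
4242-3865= 377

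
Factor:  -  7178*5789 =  -2^1*7^1*37^1*97^1*827^1= - 41553442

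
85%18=13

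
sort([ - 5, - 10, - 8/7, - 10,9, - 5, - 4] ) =[-10, - 10, - 5, - 5,-4, - 8/7,9 ] 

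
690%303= 84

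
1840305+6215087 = 8055392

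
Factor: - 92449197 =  - 3^2*79^1*130027^1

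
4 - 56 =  - 52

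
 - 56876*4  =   - 227504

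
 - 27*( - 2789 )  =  75303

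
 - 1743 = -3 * 581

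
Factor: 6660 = 2^2*3^2*5^1*37^1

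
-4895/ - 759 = 6+31/69= 6.45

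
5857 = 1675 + 4182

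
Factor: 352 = 2^5*11^1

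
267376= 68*3932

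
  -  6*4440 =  - 26640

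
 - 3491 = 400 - 3891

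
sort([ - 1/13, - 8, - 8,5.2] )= [ - 8, - 8, -1/13, 5.2]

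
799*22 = 17578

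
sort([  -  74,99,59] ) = [ - 74, 59, 99]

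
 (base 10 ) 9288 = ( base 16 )2448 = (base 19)16DG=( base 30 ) a9i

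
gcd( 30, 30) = 30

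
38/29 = 1 + 9/29 = 1.31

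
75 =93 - 18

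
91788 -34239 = 57549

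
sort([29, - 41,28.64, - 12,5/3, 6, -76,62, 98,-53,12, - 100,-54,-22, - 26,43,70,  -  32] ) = [ - 100,  -  76,  -  54, - 53 ,-41, - 32, - 26, - 22,-12,5/3,6, 12,28.64,  29, 43, 62,70,98]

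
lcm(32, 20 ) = 160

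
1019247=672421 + 346826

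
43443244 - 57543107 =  - 14099863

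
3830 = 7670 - 3840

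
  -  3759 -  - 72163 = 68404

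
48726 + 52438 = 101164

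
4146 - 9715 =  - 5569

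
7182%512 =14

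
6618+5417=12035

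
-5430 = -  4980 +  - 450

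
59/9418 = 59/9418 = 0.01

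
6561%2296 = 1969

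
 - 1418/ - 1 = 1418/1 = 1418.00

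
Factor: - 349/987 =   -  3^( - 1 )*7^( - 1)*47^ (-1)*349^1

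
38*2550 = 96900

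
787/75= 787/75 = 10.49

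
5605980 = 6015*932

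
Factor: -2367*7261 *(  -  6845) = 117643557015 = 3^2*5^1 * 37^2* 53^1*137^1 * 263^1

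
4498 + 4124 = 8622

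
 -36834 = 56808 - 93642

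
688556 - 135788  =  552768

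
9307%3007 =286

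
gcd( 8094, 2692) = 2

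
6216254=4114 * 1511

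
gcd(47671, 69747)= 1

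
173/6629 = 173/6629= 0.03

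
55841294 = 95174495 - 39333201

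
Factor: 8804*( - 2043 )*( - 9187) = 165242636964 = 2^2 * 3^2*31^1 * 71^1*227^1*9187^1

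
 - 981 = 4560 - 5541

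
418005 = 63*6635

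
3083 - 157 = 2926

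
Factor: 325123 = 43^1 * 7561^1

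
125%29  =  9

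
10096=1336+8760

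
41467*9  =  373203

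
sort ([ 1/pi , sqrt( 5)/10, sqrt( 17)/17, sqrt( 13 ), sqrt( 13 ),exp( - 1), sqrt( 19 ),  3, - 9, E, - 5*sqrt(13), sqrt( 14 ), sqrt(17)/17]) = [ - 5* sqrt( 13),-9, sqrt( 5)/10, sqrt (17 ) /17, sqrt(17)/17,  1/pi,exp(-1), E,3,  sqrt(13), sqrt(13),sqrt( 14), sqrt( 19 )] 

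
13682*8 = 109456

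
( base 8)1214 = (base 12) 464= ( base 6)3004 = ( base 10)652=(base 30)LM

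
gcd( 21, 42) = 21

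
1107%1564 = 1107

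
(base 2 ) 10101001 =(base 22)7F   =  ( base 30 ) 5J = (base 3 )20021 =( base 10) 169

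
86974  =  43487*2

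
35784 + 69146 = 104930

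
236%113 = 10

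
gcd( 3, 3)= 3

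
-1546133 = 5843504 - 7389637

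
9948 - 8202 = 1746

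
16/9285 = 16/9285 = 0.00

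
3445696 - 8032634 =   -  4586938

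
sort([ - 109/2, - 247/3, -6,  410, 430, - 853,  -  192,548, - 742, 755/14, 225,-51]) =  [ - 853 ,-742,  -  192, - 247/3, - 109/2, - 51, - 6,755/14, 225 , 410,  430,  548 ] 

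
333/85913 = 333/85913 = 0.00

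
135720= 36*3770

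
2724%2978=2724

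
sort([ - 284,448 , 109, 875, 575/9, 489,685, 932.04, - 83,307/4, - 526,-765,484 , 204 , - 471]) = [ - 765, - 526,-471, - 284,-83, 575/9,307/4,109, 204, 448, 484,489, 685, 875 , 932.04]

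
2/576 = 1/288 = 0.00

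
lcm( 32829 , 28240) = 2626320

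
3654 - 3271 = 383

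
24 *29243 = 701832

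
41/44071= 41/44071=0.00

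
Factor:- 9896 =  - 2^3*1237^1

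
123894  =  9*13766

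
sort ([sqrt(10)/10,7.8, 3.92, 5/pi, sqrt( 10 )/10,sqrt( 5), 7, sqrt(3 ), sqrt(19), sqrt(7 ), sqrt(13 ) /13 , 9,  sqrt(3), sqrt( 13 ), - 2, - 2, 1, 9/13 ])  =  [ - 2, - 2, sqrt( 13 )/13, sqrt(10 )/10,sqrt( 10 )/10, 9/13,1, 5/pi , sqrt ( 3 ), sqrt(3), sqrt ( 5),  sqrt(7), sqrt( 13), 3.92, sqrt(19) , 7,  7.8, 9]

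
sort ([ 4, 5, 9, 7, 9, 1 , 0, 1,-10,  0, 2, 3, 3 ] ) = [ - 10, 0,0, 1, 1, 2, 3, 3, 4, 5,7, 9,  9]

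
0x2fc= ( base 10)764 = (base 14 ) 3C8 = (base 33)N5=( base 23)1a5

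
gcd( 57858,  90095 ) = 1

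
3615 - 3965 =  - 350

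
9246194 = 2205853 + 7040341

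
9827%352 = 323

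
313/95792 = 313/95792 = 0.00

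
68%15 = 8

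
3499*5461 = 19108039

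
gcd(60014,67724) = 2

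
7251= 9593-2342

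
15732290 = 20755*758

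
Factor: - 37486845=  - 3^2*5^1*11^1*75731^1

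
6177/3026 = 6177/3026 =2.04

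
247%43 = 32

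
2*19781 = 39562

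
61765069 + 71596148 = 133361217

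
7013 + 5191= 12204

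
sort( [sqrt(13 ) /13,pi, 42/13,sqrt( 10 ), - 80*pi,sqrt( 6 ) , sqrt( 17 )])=[ - 80*pi, sqrt( 13 )/13, sqrt( 6), pi, sqrt( 10), 42/13, sqrt( 17 )]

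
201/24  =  8 + 3/8=8.38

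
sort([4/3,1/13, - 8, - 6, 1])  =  [ - 8, - 6, 1/13, 1,4/3]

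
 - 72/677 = -72/677 = - 0.11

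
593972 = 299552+294420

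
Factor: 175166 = 2^1*87583^1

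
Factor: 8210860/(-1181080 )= - 2^( - 1)*7^1*223^1 * 263^1*29527^( - 1) =- 410543/59054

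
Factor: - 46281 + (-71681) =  - 117962  =  - 2^1 *13^2*349^1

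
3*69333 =207999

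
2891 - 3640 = - 749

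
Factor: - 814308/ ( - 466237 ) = 2^2*3^1*11^1*31^1*37^( - 1 ) * 199^1*12601^( - 1 ) 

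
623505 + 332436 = 955941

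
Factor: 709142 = 2^1*7^1*37^3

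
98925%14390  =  12585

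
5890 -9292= - 3402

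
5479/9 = 5479/9 =608.78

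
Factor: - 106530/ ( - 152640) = 67/96 =2^( - 5 )* 3^(-1)*67^1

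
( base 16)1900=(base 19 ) hdg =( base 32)680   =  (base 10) 6400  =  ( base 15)1d6a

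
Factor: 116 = 2^2*29^1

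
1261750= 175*7210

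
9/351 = 1/39 = 0.03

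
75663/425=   178+13/425 = 178.03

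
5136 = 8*642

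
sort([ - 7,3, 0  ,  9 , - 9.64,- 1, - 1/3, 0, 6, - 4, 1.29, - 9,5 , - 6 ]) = [-9.64, - 9,  -  7,-6, - 4, - 1,-1/3, 0, 0,1.29,3,5,6, 9]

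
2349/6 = 783/2 = 391.50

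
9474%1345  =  59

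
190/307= 190/307 = 0.62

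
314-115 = 199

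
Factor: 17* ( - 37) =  - 17^1*37^1=- 629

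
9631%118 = 73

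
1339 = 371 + 968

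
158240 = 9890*16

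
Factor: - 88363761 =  - 3^1*199^1*  148013^1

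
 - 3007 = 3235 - 6242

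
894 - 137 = 757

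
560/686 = 40/49 = 0.82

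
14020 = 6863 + 7157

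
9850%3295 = 3260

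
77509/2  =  77509/2 = 38754.50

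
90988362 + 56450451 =147438813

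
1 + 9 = 10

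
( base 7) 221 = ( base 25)4d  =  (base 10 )113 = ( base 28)41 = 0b1110001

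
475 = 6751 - 6276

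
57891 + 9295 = 67186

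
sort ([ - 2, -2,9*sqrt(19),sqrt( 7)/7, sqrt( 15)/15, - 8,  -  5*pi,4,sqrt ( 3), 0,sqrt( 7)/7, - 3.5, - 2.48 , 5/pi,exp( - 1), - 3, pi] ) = [ - 5*pi,-8, - 3.5,  -  3 , - 2.48, - 2, -2,0, sqrt( 15 )/15,exp( - 1),sqrt(7)/7,sqrt( 7 ) /7,5/pi, sqrt( 3),pi,4, 9 * sqrt(19 )] 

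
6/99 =2/33 = 0.06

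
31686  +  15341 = 47027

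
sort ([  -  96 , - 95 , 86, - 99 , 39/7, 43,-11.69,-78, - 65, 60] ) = [  -  99 ,-96,-95 , - 78,-65,- 11.69 , 39/7,43 , 60,  86]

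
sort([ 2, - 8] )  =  [  -  8, 2]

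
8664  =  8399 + 265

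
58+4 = 62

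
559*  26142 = 14613378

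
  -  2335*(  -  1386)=3236310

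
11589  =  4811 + 6778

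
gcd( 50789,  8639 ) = 1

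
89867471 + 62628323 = 152495794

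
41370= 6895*6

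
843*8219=6928617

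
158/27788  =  79/13894=0.01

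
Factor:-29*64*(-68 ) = 126208 =2^8*17^1*29^1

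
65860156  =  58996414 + 6863742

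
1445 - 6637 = - 5192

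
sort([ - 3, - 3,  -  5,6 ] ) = [-5, - 3,  -  3,6]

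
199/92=2 + 15/92=2.16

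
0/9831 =0=0.00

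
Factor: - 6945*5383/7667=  - 3^1*5^1*7^1*11^( - 1)*17^(-1) * 41^( - 1)*463^1*769^1  =  -  37384935/7667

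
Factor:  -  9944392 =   -  2^3*269^1*4621^1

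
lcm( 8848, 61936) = 61936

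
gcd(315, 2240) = 35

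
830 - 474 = 356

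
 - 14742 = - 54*273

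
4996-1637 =3359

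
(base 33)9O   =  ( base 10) 321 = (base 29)B2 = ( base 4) 11001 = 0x141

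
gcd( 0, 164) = 164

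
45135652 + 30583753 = 75719405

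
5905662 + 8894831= 14800493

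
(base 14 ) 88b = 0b11010011011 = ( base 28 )24b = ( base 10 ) 1691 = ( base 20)44B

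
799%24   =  7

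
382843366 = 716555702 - 333712336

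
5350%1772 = 34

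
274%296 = 274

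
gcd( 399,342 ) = 57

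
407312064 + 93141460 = 500453524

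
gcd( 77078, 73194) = 2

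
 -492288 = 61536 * (- 8) 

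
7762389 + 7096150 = 14858539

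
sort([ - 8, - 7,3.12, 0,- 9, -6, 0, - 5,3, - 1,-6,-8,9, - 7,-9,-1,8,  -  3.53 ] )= [ - 9,-9, - 8,-8, - 7, - 7, - 6, - 6,-5, - 3.53, - 1, -1,0, 0,  3, 3.12, 8 , 9 ] 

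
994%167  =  159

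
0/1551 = 0 = 0.00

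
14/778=7/389  =  0.02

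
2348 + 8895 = 11243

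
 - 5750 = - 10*575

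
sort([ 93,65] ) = [65, 93 ] 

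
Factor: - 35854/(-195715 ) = 2758/15055 = 2^1*5^(-1)*7^1*197^1*3011^(-1) 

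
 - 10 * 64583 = -645830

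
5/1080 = 1/216 = 0.00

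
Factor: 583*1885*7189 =7900387495 = 5^1*7^1*11^1 * 13^2*29^1*53^1 * 79^1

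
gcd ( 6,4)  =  2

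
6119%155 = 74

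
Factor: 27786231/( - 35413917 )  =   - 3^1*7^( - 2)*11^ ( - 2 )*23^1*181^( - 1 )* 12203^1 = - 842007/1073149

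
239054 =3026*79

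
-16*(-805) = 12880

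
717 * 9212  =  6605004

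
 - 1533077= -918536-614541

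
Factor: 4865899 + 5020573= 2^3*349^1 * 3541^1 = 9886472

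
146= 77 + 69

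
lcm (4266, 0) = 0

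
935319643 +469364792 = 1404684435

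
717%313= 91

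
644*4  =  2576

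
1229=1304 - 75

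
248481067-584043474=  - 335562407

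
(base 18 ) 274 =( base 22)1d8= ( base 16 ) 30A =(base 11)648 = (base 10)778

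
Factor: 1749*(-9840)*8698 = -149693971680 = - 2^5*3^2*5^1 * 11^1 * 41^1*53^1 * 4349^1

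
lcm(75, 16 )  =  1200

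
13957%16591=13957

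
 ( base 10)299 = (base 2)100101011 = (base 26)bd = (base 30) 9T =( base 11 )252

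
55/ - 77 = -1  +  2/7 = -0.71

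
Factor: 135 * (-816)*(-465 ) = 51224400 = 2^4  *  3^5*5^2*17^1*31^1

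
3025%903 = 316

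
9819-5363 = 4456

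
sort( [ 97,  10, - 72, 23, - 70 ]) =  [- 72,-70, 10, 23 , 97] 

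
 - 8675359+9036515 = 361156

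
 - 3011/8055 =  - 1 + 5044/8055 = - 0.37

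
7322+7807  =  15129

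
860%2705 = 860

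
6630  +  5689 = 12319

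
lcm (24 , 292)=1752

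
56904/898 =28452/449 = 63.37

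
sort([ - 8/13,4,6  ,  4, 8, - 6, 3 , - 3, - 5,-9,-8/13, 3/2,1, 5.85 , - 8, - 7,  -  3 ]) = [ - 9, - 8, - 7, - 6, - 5, - 3, - 3,-8/13,  -  8/13,1,  3/2,  3,  4, 4,5.85, 6,8 ] 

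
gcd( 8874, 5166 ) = 18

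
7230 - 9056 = -1826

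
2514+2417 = 4931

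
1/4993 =1/4993=0.00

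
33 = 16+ 17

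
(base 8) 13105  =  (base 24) 9LD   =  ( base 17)12c6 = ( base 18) had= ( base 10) 5701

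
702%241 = 220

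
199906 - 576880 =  - 376974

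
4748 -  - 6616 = 11364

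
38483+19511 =57994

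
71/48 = 71/48 = 1.48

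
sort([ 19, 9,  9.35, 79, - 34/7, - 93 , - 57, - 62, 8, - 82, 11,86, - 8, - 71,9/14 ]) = [ - 93, - 82, - 71,-62,-57, - 8,-34/7, 9/14, 8,9, 9.35, 11, 19,79,  86 ]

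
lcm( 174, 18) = 522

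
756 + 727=1483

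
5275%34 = 5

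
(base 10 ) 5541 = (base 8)12645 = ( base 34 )4QX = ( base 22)b9j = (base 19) f6c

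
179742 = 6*29957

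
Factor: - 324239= - 324239^1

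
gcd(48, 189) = 3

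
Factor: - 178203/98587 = -3^1  *  191^1*317^( - 1) = - 573/317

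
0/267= 0 = 0.00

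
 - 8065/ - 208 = 8065/208 = 38.77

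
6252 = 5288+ 964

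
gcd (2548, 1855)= 7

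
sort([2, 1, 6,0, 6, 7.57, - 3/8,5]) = [ - 3/8,0,1, 2, 5,6,6,7.57]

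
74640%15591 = 12276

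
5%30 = 5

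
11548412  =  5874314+5674098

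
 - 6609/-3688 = 1 + 2921/3688 = 1.79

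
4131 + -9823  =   - 5692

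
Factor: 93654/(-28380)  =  - 2^( - 1)*3^1*5^(-1)  *  11^1 =- 33/10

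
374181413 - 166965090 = 207216323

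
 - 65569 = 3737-69306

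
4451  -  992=3459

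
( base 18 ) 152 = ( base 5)3131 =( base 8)640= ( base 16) 1A0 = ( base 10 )416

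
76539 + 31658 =108197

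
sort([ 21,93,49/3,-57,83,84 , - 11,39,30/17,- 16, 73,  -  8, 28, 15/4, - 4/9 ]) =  [ - 57, - 16,-11,  -  8, -4/9, 30/17,15/4,49/3,21 , 28,39, 73,83 , 84,93] 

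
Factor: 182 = 2^1*7^1*13^1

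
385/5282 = 385/5282 = 0.07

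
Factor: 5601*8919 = 3^3*991^1*1867^1 = 49955319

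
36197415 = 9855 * 3673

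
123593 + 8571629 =8695222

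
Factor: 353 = 353^1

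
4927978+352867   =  5280845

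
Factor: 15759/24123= 3^1*11^ (  -  1)*43^(-1 )*103^1 = 309/473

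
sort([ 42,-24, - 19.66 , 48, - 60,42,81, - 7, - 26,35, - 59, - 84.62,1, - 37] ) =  [ - 84.62, - 60, - 59, - 37, -26,-24, - 19.66 , - 7,1, 35,42,42,48,81]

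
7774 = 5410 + 2364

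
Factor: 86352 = 2^4* 3^1*7^1 * 257^1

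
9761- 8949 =812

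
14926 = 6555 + 8371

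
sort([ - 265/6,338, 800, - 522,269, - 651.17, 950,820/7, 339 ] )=[ - 651.17, - 522, - 265/6, 820/7, 269 , 338, 339, 800, 950]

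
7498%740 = 98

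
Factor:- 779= - 19^1*41^1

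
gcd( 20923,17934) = 2989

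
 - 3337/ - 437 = 3337/437 = 7.64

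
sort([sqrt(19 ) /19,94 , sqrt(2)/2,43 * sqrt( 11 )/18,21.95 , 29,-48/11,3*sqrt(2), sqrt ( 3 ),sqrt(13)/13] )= [ - 48/11, sqrt(19)/19,sqrt(13 ) /13,  sqrt(2) /2, sqrt(3), 3*sqrt(2 ),  43*sqrt( 11 ) /18 , 21.95, 29, 94 ]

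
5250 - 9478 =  - 4228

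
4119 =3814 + 305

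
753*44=33132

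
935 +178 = 1113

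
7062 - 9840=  - 2778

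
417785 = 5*83557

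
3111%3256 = 3111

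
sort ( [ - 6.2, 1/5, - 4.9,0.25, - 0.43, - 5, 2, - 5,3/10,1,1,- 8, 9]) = [ - 8 , - 6.2,-5, - 5 , - 4.9, - 0.43,  1/5,0.25, 3/10,  1,1,  2, 9] 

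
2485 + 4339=6824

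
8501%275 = 251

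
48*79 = 3792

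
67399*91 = 6133309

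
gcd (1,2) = 1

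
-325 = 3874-4199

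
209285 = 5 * 41857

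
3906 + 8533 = 12439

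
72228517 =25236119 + 46992398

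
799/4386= 47/258   =  0.18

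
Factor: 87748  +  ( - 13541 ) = 7^1*10601^1 = 74207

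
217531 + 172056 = 389587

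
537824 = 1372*392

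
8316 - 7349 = 967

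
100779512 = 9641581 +91137931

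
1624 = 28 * 58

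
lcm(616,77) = 616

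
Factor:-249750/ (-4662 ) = 375/7=3^1*5^3*7^( - 1) 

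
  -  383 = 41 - 424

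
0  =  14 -14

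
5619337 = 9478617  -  3859280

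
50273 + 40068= 90341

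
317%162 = 155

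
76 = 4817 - 4741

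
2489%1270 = 1219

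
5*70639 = 353195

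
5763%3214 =2549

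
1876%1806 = 70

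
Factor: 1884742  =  2^1*942371^1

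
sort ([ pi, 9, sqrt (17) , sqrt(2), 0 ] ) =[0, sqrt(2), pi, sqrt( 17),9]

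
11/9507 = 11/9507 = 0.00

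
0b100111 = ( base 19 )21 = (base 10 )39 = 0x27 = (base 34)15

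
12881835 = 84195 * 153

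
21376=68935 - 47559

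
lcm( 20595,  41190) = 41190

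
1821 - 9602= -7781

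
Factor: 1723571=37^2*1259^1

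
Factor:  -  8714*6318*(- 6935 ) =381806785620= 2^2 * 3^5*5^1 *13^1 * 19^1*73^1*4357^1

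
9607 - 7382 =2225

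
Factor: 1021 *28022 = 2^1*1021^1*14011^1  =  28610462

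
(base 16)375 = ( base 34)Q1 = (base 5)12020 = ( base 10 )885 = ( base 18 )2D3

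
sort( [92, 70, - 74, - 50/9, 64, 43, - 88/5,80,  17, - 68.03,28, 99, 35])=[ - 74, - 68.03, - 88/5, - 50/9, 17,28,35, 43, 64, 70, 80,92,99 ] 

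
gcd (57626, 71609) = 1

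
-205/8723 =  - 1 + 8518/8723 = - 0.02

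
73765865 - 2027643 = 71738222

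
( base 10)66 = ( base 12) 56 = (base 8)102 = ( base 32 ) 22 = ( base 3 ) 2110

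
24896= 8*3112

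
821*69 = 56649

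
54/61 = 54/61  =  0.89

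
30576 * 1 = 30576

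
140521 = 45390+95131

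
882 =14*63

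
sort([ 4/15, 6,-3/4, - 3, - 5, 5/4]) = [ - 5, - 3,-3/4, 4/15,5/4,6]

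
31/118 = 31/118 = 0.26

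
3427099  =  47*72917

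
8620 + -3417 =5203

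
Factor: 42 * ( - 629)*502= - 2^2*3^1*7^1 * 17^1*37^1*251^1 =-13261836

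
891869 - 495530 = 396339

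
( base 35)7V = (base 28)9o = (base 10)276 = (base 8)424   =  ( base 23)C0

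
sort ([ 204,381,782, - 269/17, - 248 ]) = [-248,-269/17 , 204,381, 782] 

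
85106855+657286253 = 742393108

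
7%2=1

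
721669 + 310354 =1032023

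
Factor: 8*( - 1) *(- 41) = 2^3*41^1 = 328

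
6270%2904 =462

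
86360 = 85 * 1016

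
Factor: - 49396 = - 2^2*53^1*233^1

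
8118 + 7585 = 15703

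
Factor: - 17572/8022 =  - 46/21=- 2^1 * 3^( - 1 )*7^(- 1)*23^1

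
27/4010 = 27/4010  =  0.01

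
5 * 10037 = 50185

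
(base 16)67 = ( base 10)103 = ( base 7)205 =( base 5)403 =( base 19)58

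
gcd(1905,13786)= 1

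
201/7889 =201/7889 = 0.03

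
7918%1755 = 898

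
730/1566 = 365/783 = 0.47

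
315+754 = 1069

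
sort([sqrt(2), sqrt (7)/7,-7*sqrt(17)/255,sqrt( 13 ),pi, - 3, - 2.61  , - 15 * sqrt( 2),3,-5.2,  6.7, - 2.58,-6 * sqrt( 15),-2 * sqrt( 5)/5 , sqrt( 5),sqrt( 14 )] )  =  [ - 6 * sqrt(15 ),-15*sqrt( 2 ), - 5.2,-3 , - 2.61, - 2.58,-2*sqrt( 5)/5, - 7* sqrt( 17 ) /255, sqrt( 7 )/7,  sqrt(2), sqrt( 5),3, pi,sqrt ( 13 ), sqrt( 14 ), 6.7 ]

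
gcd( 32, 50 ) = 2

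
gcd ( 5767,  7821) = 79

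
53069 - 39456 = 13613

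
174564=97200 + 77364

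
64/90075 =64/90075= 0.00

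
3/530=3/530 = 0.01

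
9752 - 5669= 4083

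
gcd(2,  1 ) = 1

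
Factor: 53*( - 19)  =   - 1007 = - 19^1*53^1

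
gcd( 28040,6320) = 40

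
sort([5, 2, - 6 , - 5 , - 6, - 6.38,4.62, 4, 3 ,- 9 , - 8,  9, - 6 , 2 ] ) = [-9, - 8 ,-6.38 , - 6, - 6 , - 6, - 5, 2,2 , 3 , 4,4.62,5,9] 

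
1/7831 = 1/7831 = 0.00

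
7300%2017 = 1249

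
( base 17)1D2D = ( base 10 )8717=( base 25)DNH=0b10001000001101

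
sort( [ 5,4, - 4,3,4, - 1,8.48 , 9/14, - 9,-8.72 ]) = [ - 9,-8.72, - 4, - 1,9/14, 3,4,4,  5 , 8.48] 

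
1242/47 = 26 + 20/47 = 26.43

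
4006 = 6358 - 2352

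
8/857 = 8/857 = 0.01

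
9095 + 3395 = 12490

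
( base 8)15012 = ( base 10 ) 6666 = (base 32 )6ga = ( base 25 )agg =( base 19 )I8G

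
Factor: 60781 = 7^1 * 19^1 * 457^1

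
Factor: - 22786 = - 2^1*11393^1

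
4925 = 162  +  4763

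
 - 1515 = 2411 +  - 3926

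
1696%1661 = 35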